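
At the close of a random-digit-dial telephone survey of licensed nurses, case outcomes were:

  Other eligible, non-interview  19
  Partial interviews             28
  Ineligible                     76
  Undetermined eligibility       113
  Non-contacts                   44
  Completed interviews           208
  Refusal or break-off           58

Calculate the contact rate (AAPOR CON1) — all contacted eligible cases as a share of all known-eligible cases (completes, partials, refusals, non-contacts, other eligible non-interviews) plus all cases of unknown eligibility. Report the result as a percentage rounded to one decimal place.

66.6%

Numerator = 208 + 28 + 58 + 19 = 313
Denominator = 208 + 28 + 58 + 44 + 19 + 113 = 470
CON1 = 313 / 470 = 0.6660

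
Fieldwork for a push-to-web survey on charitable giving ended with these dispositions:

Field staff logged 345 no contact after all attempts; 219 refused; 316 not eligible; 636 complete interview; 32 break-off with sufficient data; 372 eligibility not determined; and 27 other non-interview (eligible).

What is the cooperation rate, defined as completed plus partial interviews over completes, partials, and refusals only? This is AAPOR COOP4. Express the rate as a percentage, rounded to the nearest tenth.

Top → 636 + 32 = 668
Base → 636 + 32 + 219 = 887
COOP4 = 668 / 887 = 0.7531

75.3%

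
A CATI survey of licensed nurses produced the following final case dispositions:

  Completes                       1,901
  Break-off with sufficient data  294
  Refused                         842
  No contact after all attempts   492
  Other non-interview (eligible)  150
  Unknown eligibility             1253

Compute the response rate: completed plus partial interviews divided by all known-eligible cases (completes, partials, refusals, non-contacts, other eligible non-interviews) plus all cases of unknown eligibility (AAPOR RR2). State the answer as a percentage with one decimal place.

Num = 1901 + 294 = 2195
Denom = 1901 + 294 + 842 + 492 + 150 + 1253 = 4932
RR2 = 2195 / 4932 = 0.4451

44.5%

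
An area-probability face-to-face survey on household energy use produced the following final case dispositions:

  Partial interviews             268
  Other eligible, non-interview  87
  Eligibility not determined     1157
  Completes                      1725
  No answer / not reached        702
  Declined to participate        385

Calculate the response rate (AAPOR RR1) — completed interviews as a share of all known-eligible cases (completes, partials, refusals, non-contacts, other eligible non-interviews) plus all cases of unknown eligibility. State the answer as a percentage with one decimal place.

39.9%

Numerator = 1725
Denominator = 1725 + 268 + 385 + 702 + 87 + 1157 = 4324
RR1 = 1725 / 4324 = 0.3989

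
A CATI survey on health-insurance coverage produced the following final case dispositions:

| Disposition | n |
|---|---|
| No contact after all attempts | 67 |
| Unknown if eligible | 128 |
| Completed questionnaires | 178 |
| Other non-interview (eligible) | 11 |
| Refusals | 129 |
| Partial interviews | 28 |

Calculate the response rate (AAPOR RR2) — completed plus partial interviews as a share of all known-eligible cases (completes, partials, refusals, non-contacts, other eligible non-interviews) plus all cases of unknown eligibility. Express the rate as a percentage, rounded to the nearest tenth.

38.1%

Num → 178 + 28 = 206
Denom → 178 + 28 + 129 + 67 + 11 + 128 = 541
RR2 = 206 / 541 = 0.3808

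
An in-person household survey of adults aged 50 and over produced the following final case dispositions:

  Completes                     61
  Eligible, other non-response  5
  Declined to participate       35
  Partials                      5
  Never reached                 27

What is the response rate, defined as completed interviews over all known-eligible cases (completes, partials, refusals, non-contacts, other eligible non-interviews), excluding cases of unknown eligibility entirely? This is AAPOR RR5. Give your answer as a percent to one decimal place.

Top = 61
Base = 61 + 5 + 35 + 27 + 5 = 133
RR5 = 61 / 133 = 0.4586

45.9%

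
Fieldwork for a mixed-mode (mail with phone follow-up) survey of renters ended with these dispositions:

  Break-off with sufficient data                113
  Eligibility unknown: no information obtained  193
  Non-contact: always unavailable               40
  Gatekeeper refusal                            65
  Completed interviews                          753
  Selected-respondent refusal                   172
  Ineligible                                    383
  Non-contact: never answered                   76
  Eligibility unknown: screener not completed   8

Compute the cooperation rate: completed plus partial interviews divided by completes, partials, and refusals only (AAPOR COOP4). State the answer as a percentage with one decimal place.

Refusal or break-off = 65 + 172 = 237
Never reached = 76 + 40 = 116
Unknown eligibility = 8 + 193 = 201
Numerator → 753 + 113 = 866
Base → 753 + 113 + 237 = 1103
COOP4 = 866 / 1103 = 0.7851

78.5%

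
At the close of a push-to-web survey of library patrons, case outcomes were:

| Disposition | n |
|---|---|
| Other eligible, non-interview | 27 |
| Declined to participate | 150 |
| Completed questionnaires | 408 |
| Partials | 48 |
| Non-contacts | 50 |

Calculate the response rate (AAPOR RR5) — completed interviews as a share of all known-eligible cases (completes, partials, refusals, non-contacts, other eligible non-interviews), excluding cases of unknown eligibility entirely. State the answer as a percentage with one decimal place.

59.7%

Numerator → 408
Denominator → 408 + 48 + 150 + 50 + 27 = 683
RR5 = 408 / 683 = 0.5974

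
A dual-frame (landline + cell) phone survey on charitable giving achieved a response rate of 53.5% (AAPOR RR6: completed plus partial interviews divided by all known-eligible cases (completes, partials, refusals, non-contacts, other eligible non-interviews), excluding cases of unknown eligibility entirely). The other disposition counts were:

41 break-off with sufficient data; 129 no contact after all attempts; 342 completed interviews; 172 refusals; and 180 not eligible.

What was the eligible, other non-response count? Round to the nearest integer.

Num: 342 + 41 = 383
RR6 = 383 / D = 0.535
D = 383 / 0.535 = 715.9
Rest of base = 684
eligible, other non-response = 715.9 − 684 ≈ 32

32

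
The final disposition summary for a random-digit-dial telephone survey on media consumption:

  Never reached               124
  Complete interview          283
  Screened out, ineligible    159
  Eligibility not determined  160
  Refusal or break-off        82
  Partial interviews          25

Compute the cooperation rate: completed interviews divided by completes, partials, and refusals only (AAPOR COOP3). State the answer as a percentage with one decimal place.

72.6%

Top → 283
Denom → 283 + 25 + 82 = 390
COOP3 = 283 / 390 = 0.7256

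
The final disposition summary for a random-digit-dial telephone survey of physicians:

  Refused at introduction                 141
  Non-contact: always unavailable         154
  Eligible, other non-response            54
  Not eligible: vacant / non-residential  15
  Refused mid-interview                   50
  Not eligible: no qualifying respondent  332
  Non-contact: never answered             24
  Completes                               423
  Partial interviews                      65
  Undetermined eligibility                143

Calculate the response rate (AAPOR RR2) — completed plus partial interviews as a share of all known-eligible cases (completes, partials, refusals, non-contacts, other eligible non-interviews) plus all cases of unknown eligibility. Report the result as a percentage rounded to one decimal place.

46.3%

Refusal or break-off = 141 + 50 = 191
No contact after all attempts = 24 + 154 = 178
Ineligible = 332 + 15 = 347
Top → 423 + 65 = 488
Denom → 423 + 65 + 191 + 178 + 54 + 143 = 1054
RR2 = 488 / 1054 = 0.4630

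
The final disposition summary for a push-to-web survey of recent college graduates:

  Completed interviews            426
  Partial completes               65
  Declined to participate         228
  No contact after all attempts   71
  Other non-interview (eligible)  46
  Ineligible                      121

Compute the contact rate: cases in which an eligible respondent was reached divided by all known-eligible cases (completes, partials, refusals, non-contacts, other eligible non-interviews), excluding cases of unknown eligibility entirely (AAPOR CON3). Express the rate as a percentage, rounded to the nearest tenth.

Num → 426 + 65 + 228 + 46 = 765
Denominator → 426 + 65 + 228 + 71 + 46 = 836
CON3 = 765 / 836 = 0.9151

91.5%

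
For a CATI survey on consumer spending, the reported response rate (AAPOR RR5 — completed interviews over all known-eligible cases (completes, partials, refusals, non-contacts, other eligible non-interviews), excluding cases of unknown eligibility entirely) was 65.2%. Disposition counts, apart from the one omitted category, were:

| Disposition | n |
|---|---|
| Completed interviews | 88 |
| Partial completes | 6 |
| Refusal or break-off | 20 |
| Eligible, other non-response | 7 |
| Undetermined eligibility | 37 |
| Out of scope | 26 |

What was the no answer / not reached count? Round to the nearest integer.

RR5 = 88 / D = 0.652
D = 88 / 0.652 = 135.0
Remaining denominator categories sum to 121
no answer / not reached = 135.0 − 121 ≈ 14

14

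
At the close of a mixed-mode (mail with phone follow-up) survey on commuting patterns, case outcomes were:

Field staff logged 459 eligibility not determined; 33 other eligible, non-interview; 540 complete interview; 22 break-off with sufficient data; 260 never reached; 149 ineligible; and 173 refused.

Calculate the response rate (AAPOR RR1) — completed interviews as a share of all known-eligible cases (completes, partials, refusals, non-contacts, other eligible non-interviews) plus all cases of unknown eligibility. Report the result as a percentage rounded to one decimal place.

Top → 540
Denom → 540 + 22 + 173 + 260 + 33 + 459 = 1487
RR1 = 540 / 1487 = 0.3631

36.3%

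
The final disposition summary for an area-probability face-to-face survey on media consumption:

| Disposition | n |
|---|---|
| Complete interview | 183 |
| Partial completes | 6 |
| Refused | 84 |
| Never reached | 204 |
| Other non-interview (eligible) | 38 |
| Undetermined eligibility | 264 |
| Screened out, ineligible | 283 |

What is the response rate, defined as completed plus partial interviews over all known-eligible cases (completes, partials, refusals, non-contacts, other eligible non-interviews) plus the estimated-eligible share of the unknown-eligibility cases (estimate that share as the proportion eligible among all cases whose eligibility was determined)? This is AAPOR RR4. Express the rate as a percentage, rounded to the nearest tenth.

27.6%

Top → 183 + 6 = 189
Eligible (known) → 183 + 6 + 84 + 204 + 38 = 515
e = 515 / (515 + 283) = 515 / 798 = 0.6454
Estimated eligible among unknowns → 0.6454 × 264 = 170.39
Base → 515 + 170.39 = 685.39
RR4 = 189 / 685.39 = 0.2758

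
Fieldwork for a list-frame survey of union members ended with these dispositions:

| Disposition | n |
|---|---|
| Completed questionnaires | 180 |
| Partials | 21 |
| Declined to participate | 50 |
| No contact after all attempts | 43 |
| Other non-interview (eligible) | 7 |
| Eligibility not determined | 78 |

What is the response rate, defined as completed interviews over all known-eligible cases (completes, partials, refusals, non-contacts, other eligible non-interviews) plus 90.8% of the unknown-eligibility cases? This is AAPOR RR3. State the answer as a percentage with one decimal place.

48.4%

Top = 180
Determined eligible = 180 + 21 + 50 + 43 + 7 = 301
Eligible share of unknowns = 0.9080 × 78 = 70.82
Base = 301 + 70.82 = 371.82
RR3 = 180 / 371.82 = 0.4841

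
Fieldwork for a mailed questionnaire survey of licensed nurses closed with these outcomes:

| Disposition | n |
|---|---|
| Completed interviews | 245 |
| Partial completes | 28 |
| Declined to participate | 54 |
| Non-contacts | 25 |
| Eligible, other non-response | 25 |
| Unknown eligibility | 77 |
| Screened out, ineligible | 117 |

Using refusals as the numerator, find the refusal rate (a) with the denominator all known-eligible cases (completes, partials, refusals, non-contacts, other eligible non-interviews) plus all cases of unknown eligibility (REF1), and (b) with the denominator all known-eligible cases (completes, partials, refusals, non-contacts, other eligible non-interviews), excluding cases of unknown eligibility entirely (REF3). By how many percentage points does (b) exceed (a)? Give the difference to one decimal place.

2.4

Num: 54
Denom: 245 + 28 + 54 + 25 + 25 + 77 = 454
REF1 = 54 / 454 = 0.1189
Denom: 245 + 28 + 54 + 25 + 25 = 377
REF3 = 54 / 377 = 0.1432
Difference = 14.32 − 11.89 = 2.43 percentage points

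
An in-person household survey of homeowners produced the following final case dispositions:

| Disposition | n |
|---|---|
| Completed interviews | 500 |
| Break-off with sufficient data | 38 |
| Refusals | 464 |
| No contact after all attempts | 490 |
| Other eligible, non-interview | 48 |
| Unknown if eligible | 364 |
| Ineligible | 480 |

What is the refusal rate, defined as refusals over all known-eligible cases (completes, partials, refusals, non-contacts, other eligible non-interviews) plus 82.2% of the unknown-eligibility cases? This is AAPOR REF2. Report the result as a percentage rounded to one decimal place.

25.2%

Top → 464
Determined eligible → 500 + 38 + 464 + 490 + 48 = 1540
Estimated eligible among unknowns → 0.8220 × 364 = 299.21
Denominator → 1540 + 299.21 = 1839.21
REF2 = 464 / 1839.21 = 0.2523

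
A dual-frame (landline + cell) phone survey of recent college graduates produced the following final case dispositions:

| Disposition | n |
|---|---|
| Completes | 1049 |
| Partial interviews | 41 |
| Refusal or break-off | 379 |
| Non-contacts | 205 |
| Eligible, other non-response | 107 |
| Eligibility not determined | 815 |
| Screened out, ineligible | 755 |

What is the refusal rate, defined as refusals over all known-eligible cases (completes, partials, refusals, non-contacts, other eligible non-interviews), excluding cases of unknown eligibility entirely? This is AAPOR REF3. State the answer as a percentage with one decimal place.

21.3%

Num = 379
Base = 1049 + 41 + 379 + 205 + 107 = 1781
REF3 = 379 / 1781 = 0.2128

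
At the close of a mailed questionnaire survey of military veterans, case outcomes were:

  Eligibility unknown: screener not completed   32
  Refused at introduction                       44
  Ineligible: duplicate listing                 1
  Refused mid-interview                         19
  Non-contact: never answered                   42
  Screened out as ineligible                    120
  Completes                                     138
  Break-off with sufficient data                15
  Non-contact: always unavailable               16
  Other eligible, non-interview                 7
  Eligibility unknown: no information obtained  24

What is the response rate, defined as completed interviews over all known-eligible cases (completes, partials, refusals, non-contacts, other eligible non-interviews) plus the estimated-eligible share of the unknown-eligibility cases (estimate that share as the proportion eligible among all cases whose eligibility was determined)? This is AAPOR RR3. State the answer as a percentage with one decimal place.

43.1%

Declined to participate = 44 + 19 = 63
Non-contacts = 42 + 16 = 58
Eligibility not determined = 32 + 24 = 56
Out of scope = 120 + 1 = 121
Top → 138
Determined eligible → 138 + 15 + 63 + 58 + 7 = 281
e = 281 / (281 + 121) = 281 / 402 = 0.6990
Estimated eligible among unknowns → 0.6990 × 56 = 39.14
Denominator → 281 + 39.14 = 320.14
RR3 = 138 / 320.14 = 0.4311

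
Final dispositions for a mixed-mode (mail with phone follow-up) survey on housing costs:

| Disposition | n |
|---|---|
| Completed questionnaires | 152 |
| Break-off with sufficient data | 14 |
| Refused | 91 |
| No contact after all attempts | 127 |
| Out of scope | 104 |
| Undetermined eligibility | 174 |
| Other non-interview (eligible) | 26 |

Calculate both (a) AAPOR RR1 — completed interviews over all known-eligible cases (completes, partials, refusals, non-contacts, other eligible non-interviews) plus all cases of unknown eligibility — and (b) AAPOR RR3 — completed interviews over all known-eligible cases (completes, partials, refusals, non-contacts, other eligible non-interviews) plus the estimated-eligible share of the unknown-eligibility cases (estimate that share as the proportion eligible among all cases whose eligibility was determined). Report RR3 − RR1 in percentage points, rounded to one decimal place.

Numerator = 152
Denom = 152 + 14 + 91 + 127 + 26 + 174 = 584
RR1 = 152 / 584 = 0.2603
Known eligible = 152 + 14 + 91 + 127 + 26 = 410
e = 410 / (410 + 104) = 410 / 514 = 0.7977
Estimated eligible among unknowns = 0.7977 × 174 = 138.80
Denom = 410 + 138.80 = 548.80
RR3 = 152 / 548.80 = 0.2770
Difference = 27.70 − 26.03 = 1.67 percentage points

1.7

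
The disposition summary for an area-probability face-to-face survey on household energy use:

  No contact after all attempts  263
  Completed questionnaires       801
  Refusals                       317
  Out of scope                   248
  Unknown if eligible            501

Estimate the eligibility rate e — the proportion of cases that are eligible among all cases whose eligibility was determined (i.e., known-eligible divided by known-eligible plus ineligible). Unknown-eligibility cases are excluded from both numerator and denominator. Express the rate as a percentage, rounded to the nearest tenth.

84.8%

Eligible (known) → 801 + 317 + 263 = 1381
e = 1381 / (1381 + 248) = 1381 / 1629 = 0.8478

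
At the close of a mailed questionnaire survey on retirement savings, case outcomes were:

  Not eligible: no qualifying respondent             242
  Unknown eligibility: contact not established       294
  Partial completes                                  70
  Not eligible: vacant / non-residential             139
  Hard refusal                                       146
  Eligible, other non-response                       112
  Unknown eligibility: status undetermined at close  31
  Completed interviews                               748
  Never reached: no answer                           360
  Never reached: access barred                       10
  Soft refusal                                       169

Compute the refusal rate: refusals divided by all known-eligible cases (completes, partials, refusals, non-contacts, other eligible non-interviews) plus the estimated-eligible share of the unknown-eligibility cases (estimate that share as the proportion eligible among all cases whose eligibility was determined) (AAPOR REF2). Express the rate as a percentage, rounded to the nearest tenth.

16.8%

Refused = 146 + 169 = 315
No contact after all attempts = 360 + 10 = 370
Unknown eligibility = 294 + 31 = 325
Not eligible = 242 + 139 = 381
Num: 315
Known eligible: 748 + 70 + 315 + 370 + 112 = 1615
e = 1615 / (1615 + 381) = 1615 / 1996 = 0.8091
e × U: 0.8091 × 325 = 262.96
Base: 1615 + 262.96 = 1877.96
REF2 = 315 / 1877.96 = 0.1677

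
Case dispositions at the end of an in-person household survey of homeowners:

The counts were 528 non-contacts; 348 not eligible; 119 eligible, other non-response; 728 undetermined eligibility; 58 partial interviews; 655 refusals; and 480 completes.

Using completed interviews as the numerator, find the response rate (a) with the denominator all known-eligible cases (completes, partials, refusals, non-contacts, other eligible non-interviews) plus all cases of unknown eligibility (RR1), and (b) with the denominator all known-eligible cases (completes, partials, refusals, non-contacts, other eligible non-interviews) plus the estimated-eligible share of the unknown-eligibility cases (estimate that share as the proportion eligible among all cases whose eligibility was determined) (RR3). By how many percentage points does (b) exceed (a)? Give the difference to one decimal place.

0.9

Numerator: 480
Base: 480 + 58 + 655 + 528 + 119 + 728 = 2568
RR1 = 480 / 2568 = 0.1869
Eligible (known): 480 + 58 + 655 + 528 + 119 = 1840
e = 1840 / (1840 + 348) = 1840 / 2188 = 0.8410
Estimated eligible among unknowns: 0.8410 × 728 = 612.25
Base: 1840 + 612.25 = 2452.25
RR3 = 480 / 2452.25 = 0.1957
Difference = 19.57 − 18.69 = 0.88 percentage points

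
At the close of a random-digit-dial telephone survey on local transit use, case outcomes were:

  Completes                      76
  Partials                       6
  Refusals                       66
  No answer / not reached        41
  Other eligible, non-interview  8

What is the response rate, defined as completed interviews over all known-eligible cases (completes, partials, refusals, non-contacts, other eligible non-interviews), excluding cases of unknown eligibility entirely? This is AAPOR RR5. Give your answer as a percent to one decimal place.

Top = 76
Denominator = 76 + 6 + 66 + 41 + 8 = 197
RR5 = 76 / 197 = 0.3858

38.6%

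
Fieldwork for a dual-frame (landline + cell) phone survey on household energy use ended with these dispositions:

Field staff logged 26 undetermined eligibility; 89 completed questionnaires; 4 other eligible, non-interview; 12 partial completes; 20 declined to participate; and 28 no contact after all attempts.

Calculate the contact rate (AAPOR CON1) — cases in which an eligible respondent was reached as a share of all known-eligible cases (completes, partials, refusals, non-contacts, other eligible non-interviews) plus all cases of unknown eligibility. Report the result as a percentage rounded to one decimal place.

69.8%

Top: 89 + 12 + 20 + 4 = 125
Denominator: 89 + 12 + 20 + 28 + 4 + 26 = 179
CON1 = 125 / 179 = 0.6983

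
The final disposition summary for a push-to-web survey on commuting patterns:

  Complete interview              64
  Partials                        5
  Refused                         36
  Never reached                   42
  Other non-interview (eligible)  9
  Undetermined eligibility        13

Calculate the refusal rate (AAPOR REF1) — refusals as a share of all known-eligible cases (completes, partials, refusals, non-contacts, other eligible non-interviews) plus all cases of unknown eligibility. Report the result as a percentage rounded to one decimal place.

Num → 36
Denominator → 64 + 5 + 36 + 42 + 9 + 13 = 169
REF1 = 36 / 169 = 0.2130

21.3%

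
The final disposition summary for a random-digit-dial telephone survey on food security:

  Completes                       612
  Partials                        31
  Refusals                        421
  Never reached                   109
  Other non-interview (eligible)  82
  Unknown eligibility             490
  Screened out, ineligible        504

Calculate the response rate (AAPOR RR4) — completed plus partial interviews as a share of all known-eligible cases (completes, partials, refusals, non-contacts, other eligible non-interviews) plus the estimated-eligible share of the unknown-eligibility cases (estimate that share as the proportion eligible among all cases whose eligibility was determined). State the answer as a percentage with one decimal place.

Numerator = 612 + 31 = 643
Known eligible = 612 + 31 + 421 + 109 + 82 = 1255
e = 1255 / (1255 + 504) = 1255 / 1759 = 0.7135
Estimated eligible among unknowns = 0.7135 × 490 = 349.62
Base = 1255 + 349.62 = 1604.62
RR4 = 643 / 1604.62 = 0.4007

40.1%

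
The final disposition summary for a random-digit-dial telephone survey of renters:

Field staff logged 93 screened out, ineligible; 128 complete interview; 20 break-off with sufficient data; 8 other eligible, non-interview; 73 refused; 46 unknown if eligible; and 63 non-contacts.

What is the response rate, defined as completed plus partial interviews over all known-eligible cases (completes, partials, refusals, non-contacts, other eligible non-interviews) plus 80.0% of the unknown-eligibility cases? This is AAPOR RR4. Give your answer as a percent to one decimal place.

45.0%

Num = 128 + 20 = 148
Known eligible = 128 + 20 + 73 + 63 + 8 = 292
e × U = 0.8000 × 46 = 36.80
Base = 292 + 36.80 = 328.80
RR4 = 148 / 328.80 = 0.4501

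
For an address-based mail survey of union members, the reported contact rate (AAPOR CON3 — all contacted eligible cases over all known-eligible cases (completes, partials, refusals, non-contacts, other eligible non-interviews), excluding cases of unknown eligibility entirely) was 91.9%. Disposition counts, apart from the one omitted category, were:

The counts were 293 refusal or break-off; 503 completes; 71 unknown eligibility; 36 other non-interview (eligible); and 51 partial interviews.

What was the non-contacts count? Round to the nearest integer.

78

Top = 503 + 51 + 293 + 36 = 883
CON3 = 883 / D = 0.919
D = 883 / 0.919 = 960.8
Rest of base = 883
non-contacts = 960.8 − 883 ≈ 78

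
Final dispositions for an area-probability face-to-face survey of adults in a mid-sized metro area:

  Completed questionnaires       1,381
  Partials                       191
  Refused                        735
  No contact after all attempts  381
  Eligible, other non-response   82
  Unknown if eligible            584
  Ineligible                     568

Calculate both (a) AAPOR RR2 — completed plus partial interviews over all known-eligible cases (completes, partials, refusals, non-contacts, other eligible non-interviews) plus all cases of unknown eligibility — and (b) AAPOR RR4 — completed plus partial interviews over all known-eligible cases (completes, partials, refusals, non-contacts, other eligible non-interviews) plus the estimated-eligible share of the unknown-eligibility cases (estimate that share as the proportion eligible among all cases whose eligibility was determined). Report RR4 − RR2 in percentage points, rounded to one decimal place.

Numerator → 1381 + 191 = 1572
Denom → 1381 + 191 + 735 + 381 + 82 + 584 = 3354
RR2 = 1572 / 3354 = 0.4687
Known eligible → 1381 + 191 + 735 + 381 + 82 = 2770
e = 2770 / (2770 + 568) = 2770 / 3338 = 0.8298
e × U → 0.8298 × 584 = 484.60
Denom → 2770 + 484.60 = 3254.60
RR4 = 1572 / 3254.60 = 0.4830
Difference = 48.30 − 46.87 = 1.43 percentage points

1.4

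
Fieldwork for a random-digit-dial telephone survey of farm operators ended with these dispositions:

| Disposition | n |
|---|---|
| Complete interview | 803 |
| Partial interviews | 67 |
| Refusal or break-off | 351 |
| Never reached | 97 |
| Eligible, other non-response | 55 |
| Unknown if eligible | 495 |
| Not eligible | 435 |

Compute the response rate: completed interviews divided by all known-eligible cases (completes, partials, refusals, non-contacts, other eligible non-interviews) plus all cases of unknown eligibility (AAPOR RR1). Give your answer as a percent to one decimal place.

Top = 803
Base = 803 + 67 + 351 + 97 + 55 + 495 = 1868
RR1 = 803 / 1868 = 0.4299

43.0%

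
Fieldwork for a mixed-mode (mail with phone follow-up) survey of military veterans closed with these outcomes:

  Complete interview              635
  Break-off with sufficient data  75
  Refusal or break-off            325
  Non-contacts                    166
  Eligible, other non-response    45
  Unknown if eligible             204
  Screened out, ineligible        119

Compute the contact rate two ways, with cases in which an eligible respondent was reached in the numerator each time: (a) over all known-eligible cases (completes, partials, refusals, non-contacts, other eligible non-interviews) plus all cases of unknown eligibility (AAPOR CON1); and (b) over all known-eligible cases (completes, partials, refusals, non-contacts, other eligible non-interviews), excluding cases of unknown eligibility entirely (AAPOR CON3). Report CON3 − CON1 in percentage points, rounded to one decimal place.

Numerator: 635 + 75 + 325 + 45 = 1080
Base: 635 + 75 + 325 + 166 + 45 + 204 = 1450
CON1 = 1080 / 1450 = 0.7448
Base: 635 + 75 + 325 + 166 + 45 = 1246
CON3 = 1080 / 1246 = 0.8668
Difference = 86.68 − 74.48 = 12.20 percentage points

12.2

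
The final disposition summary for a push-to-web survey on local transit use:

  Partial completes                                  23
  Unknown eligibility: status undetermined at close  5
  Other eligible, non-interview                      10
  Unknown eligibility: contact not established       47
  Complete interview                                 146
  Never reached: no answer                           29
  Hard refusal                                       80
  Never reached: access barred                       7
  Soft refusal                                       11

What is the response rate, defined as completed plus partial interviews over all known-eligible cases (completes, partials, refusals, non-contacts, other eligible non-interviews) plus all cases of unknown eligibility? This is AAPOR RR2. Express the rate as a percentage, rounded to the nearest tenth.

Refusals = 80 + 11 = 91
No contact after all attempts = 29 + 7 = 36
Unknown eligibility = 47 + 5 = 52
Numerator = 146 + 23 = 169
Base = 146 + 23 + 91 + 36 + 10 + 52 = 358
RR2 = 169 / 358 = 0.4721

47.2%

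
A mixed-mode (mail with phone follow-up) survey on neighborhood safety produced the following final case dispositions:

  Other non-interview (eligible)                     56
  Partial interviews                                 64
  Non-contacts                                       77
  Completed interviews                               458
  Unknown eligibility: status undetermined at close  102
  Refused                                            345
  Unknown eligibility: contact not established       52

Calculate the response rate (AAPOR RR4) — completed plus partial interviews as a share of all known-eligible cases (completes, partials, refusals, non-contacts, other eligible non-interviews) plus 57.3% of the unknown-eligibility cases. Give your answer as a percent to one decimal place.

Undetermined eligibility = 52 + 102 = 154
Top: 458 + 64 = 522
Determined eligible: 458 + 64 + 345 + 77 + 56 = 1000
Eligible share of unknowns: 0.5730 × 154 = 88.24
Base: 1000 + 88.24 = 1088.24
RR4 = 522 / 1088.24 = 0.4797

48.0%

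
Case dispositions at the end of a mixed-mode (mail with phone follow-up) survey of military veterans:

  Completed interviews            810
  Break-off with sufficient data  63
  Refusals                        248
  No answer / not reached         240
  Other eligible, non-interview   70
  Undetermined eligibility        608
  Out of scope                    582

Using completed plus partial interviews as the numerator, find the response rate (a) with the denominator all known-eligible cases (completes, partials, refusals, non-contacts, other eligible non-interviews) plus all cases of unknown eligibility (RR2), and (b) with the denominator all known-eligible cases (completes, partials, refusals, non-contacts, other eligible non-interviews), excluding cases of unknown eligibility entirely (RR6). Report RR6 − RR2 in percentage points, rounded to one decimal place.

Numerator = 810 + 63 = 873
Base = 810 + 63 + 248 + 240 + 70 + 608 = 2039
RR2 = 873 / 2039 = 0.4282
Base = 810 + 63 + 248 + 240 + 70 = 1431
RR6 = 873 / 1431 = 0.6101
Difference = 61.01 − 42.82 = 18.19 percentage points

18.2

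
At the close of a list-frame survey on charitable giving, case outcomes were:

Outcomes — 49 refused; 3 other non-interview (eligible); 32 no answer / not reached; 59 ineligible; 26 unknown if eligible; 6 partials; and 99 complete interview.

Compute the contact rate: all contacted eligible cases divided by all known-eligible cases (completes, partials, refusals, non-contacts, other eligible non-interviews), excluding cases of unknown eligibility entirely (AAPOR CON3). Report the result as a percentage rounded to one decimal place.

83.1%

Num → 99 + 6 + 49 + 3 = 157
Denom → 99 + 6 + 49 + 32 + 3 = 189
CON3 = 157 / 189 = 0.8307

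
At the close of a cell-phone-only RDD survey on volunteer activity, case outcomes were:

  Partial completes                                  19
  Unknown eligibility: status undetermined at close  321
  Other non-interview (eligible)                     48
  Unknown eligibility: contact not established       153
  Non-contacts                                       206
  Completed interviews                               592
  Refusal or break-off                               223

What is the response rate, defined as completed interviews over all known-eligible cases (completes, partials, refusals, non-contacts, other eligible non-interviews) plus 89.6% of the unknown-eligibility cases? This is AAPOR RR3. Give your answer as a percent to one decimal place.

39.1%

Unknown if eligible = 153 + 321 = 474
Numerator = 592
Eligible (known) = 592 + 19 + 223 + 206 + 48 = 1088
e × U = 0.8960 × 474 = 424.70
Base = 1088 + 424.70 = 1512.70
RR3 = 592 / 1512.70 = 0.3914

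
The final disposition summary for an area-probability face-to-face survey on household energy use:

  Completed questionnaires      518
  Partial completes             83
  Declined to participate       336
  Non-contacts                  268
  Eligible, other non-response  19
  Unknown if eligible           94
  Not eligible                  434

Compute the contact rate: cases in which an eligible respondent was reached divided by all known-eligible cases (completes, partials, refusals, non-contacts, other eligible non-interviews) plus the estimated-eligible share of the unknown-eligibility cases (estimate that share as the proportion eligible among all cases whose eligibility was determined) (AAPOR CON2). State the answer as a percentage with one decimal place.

Top → 518 + 83 + 336 + 19 = 956
Determined eligible → 518 + 83 + 336 + 268 + 19 = 1224
e = 1224 / (1224 + 434) = 1224 / 1658 = 0.7382
Estimated eligible among unknowns → 0.7382 × 94 = 69.39
Denominator → 1224 + 69.39 = 1293.39
CON2 = 956 / 1293.39 = 0.7391

73.9%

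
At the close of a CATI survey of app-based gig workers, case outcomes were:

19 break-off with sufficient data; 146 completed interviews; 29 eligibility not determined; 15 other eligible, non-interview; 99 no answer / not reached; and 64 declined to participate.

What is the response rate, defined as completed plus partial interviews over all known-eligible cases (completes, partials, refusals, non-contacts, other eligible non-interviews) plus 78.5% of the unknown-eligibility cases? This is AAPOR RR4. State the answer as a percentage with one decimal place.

Numerator: 146 + 19 = 165
Determined eligible: 146 + 19 + 64 + 99 + 15 = 343
Eligible share of unknowns: 0.7850 × 29 = 22.77
Denom: 343 + 22.77 = 365.77
RR4 = 165 / 365.77 = 0.4511

45.1%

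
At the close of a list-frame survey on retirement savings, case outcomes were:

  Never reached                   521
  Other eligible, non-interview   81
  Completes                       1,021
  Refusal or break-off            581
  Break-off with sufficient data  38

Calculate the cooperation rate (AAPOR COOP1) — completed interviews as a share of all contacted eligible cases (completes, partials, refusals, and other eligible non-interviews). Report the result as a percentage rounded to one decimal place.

59.3%

Top = 1021
Denom = 1021 + 38 + 581 + 81 = 1721
COOP1 = 1021 / 1721 = 0.5933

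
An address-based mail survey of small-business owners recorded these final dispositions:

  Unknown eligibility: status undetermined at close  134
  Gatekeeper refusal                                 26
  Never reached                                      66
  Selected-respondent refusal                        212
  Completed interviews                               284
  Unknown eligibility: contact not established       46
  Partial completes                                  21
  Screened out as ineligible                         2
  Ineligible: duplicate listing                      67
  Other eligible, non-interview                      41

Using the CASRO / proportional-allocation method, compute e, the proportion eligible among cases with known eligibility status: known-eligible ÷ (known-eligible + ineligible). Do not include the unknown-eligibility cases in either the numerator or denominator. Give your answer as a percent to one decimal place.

Declined to participate = 26 + 212 = 238
Eligibility not determined = 46 + 134 = 180
Screened out, ineligible = 2 + 67 = 69
Known eligible → 284 + 21 + 238 + 66 + 41 = 650
e = 650 / (650 + 69) = 650 / 719 = 0.9040

90.4%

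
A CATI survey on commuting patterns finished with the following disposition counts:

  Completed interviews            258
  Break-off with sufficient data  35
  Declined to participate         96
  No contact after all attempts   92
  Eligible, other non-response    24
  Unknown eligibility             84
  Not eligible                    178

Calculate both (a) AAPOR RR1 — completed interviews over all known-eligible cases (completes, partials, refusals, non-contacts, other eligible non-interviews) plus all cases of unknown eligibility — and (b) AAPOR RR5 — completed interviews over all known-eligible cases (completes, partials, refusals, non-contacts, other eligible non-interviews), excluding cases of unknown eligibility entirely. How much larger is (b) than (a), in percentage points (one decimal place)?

Top → 258
Denom → 258 + 35 + 96 + 92 + 24 + 84 = 589
RR1 = 258 / 589 = 0.4380
Denom → 258 + 35 + 96 + 92 + 24 = 505
RR5 = 258 / 505 = 0.5109
Difference = 51.09 − 43.80 = 7.29 percentage points

7.3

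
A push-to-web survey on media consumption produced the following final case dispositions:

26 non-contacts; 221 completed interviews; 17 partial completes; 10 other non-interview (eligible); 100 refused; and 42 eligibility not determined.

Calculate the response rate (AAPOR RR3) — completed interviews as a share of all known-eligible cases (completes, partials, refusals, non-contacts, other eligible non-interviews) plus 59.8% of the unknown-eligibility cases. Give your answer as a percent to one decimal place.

Top → 221
Eligible (known) → 221 + 17 + 100 + 26 + 10 = 374
e × U → 0.5980 × 42 = 25.12
Denominator → 374 + 25.12 = 399.12
RR3 = 221 / 399.12 = 0.5537

55.4%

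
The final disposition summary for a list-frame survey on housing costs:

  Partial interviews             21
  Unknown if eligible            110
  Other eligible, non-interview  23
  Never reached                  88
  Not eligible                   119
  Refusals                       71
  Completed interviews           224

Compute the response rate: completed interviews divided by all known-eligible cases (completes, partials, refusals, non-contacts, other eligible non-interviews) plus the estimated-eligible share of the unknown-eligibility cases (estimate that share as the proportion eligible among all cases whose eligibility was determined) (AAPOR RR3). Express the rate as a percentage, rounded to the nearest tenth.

Top → 224
Determined eligible → 224 + 21 + 71 + 88 + 23 = 427
e = 427 / (427 + 119) = 427 / 546 = 0.7821
Eligible share of unknowns → 0.7821 × 110 = 86.03
Denominator → 427 + 86.03 = 513.03
RR3 = 224 / 513.03 = 0.4366

43.7%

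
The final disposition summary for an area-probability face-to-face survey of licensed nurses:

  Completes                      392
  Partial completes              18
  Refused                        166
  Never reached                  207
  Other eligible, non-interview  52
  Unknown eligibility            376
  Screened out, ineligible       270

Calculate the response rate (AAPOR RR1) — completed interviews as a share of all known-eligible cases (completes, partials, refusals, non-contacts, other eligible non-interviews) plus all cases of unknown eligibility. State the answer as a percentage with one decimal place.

Num = 392
Denom = 392 + 18 + 166 + 207 + 52 + 376 = 1211
RR1 = 392 / 1211 = 0.3237

32.4%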